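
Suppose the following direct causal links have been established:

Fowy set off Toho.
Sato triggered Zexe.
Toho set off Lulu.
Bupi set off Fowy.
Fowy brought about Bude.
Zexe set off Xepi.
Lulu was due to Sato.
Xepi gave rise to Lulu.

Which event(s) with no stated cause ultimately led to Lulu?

Bupi, Sato

Tracing upstream from Lulu: Lulu ← Toho ← Fowy ← Bupi.
A separate upstream branch: Lulu ← Sato.
Each of those chain origins has no stated cause.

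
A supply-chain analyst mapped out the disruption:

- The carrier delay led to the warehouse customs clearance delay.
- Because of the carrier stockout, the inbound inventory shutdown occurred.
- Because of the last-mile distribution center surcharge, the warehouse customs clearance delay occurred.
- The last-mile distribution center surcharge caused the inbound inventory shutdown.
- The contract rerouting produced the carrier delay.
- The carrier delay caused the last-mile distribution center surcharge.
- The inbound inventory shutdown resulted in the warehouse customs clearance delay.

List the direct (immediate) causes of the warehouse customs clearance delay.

the carrier delay, the inbound inventory shutdown, the last-mile distribution center surcharge

Upstream contributors include the contract rerouting, the carrier stockout, but only the carrier delay, the inbound inventory shutdown, the last-mile distribution center surcharge feed directly into the warehouse customs clearance delay.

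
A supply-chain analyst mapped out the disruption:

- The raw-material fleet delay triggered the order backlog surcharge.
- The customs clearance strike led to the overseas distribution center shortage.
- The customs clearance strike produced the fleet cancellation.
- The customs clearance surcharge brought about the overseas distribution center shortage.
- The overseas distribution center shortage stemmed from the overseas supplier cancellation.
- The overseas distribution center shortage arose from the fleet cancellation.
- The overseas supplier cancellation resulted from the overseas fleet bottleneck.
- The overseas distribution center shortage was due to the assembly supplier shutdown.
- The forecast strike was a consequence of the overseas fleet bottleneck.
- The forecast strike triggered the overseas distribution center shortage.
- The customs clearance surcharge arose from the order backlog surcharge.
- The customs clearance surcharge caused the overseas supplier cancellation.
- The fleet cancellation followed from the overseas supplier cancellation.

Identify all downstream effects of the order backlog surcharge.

the customs clearance surcharge, the fleet cancellation, the overseas distribution center shortage, the overseas supplier cancellation

Direct effects: the customs clearance surcharge.
2 steps out: the overseas supplier cancellation, the overseas distribution center shortage.
3 steps out: the fleet cancellation.
Not reachable from it: the raw-material fleet delay, the overseas fleet bottleneck, the customs clearance strike, the assembly supplier shutdown, the forecast strike.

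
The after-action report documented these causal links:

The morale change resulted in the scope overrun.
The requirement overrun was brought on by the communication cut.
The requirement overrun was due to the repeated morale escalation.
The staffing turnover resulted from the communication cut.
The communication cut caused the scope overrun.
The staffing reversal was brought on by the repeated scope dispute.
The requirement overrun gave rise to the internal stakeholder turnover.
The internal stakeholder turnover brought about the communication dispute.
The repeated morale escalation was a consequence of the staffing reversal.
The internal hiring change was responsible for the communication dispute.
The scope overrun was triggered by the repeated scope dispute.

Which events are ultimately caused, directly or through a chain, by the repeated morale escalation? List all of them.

the communication dispute, the internal stakeholder turnover, the requirement overrun

Direct effects: the requirement overrun.
2 steps out: the internal stakeholder turnover.
3 steps out: the communication dispute.
Not reachable from it: the communication cut, the repeated scope dispute, the internal hiring change, the staffing turnover, the staffing reversal, the morale change, the scope overrun.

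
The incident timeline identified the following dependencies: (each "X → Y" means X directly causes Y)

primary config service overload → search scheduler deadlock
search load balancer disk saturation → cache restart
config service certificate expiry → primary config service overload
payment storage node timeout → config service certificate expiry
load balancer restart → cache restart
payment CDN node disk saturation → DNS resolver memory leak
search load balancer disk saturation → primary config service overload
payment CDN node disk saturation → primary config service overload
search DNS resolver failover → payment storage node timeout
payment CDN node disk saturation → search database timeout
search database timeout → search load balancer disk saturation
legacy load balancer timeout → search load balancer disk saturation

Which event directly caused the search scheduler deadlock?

the primary config service overload

Upstream contributors include the payment CDN node disk saturation, the search database timeout, the legacy load balancer timeout, the search DNS resolver failover, the payment storage node timeout, the config service certificate expiry, the search load balancer disk saturation, but only the primary config service overload feeds directly into the search scheduler deadlock.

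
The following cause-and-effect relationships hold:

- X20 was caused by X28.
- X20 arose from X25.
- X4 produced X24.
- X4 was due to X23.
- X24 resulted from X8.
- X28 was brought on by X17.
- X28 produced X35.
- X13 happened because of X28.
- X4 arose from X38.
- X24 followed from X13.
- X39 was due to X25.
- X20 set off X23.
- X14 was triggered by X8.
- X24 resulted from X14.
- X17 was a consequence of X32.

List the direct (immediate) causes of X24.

Upstream contributors include X25, X32, X17, X28, X38, X20, X23, but only X13, X14, X4, X8 feed directly into X24.

X13, X14, X4, X8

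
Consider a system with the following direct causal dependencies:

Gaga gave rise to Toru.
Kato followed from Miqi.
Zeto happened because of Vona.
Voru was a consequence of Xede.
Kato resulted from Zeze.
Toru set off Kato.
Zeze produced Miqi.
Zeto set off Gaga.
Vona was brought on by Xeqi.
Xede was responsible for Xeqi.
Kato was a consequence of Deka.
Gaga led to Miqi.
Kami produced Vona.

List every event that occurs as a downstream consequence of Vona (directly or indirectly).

Gaga, Kato, Miqi, Toru, Zeto

Direct effects: Zeto.
2 steps out: Gaga.
3 steps out: Toru, Miqi.
4 steps out: Kato.
Not reachable from it: Kami, Xede, Xeqi, Deka, Voru, Zeze.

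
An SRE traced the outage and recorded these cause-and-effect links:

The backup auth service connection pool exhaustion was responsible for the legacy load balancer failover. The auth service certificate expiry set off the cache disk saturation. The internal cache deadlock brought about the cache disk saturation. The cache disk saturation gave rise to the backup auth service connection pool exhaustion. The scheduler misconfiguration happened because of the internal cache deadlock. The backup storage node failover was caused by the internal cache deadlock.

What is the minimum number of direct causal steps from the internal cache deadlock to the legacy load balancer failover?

Shortest chain: the internal cache deadlock → the cache disk saturation → the backup auth service connection pool exhaustion → the legacy load balancer failover.

3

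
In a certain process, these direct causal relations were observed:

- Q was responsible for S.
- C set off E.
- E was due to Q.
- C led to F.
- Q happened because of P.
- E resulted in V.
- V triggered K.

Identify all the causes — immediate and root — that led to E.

Immediate causes of E: C, Q.
Further upstream: P.

C, P, Q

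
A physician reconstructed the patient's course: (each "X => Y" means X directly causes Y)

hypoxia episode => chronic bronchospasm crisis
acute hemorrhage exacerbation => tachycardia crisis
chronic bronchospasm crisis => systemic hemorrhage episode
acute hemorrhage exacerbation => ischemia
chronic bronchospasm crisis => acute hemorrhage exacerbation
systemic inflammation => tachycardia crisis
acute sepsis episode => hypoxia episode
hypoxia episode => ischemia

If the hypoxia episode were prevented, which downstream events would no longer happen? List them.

Downstream of the hypoxia episode: the chronic bronchospasm crisis, the systemic hemorrhage episode, the acute hemorrhage exacerbation, the ischemia, the tachycardia crisis.
Of those, still caused via another path: the tachycardia crisis.
The remainder have no surviving cause.

the acute hemorrhage exacerbation, the chronic bronchospasm crisis, the ischemia, the systemic hemorrhage episode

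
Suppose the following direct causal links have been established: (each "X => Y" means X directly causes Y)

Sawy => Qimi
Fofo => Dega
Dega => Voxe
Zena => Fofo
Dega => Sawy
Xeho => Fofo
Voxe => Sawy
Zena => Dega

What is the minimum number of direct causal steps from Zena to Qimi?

Shortest chain: Zena → Dega → Sawy → Qimi.

3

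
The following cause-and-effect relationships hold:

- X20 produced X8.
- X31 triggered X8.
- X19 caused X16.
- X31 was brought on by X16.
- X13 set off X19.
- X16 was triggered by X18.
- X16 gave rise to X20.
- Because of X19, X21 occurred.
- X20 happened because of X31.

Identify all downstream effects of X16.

X20, X31, X8

Direct effects: X31, X20.
2 steps out: X8.
Not reachable from it: X13, X19, X21, X18.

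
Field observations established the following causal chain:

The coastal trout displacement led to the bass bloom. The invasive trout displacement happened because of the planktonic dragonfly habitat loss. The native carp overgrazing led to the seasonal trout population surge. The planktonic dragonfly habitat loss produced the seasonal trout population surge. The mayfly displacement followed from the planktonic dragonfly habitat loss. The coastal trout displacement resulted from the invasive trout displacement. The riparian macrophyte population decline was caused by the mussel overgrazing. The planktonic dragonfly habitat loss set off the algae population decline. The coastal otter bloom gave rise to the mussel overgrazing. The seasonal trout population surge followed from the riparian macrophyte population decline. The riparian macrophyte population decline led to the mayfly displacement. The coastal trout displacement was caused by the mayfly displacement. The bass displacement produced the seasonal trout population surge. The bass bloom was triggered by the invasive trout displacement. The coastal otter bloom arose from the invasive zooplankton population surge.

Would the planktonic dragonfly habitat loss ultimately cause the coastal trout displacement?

Yes

There is a causal chain: the planktonic dragonfly habitat loss → the invasive trout displacement → the coastal trout displacement.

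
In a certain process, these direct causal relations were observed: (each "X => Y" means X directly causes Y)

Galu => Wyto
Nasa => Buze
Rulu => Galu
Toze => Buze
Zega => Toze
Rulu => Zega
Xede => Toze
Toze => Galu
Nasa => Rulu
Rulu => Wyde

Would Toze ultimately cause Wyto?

Yes

There is a causal chain: Toze → Galu → Wyto.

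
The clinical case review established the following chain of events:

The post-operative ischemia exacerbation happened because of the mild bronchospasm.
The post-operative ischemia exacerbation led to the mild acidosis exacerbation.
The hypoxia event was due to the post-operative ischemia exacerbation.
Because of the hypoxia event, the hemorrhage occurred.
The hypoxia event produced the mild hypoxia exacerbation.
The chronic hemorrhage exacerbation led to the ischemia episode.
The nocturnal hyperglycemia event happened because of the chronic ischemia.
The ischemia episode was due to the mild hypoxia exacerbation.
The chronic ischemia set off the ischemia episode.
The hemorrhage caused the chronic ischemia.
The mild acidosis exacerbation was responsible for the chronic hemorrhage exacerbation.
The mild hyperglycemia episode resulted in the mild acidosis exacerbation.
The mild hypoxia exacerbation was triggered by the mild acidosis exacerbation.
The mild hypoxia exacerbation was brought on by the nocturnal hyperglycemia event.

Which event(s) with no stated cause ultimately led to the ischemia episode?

Tracing upstream from the ischemia episode: the ischemia episode ← the mild hypoxia exacerbation ← the hypoxia event ← the post-operative ischemia exacerbation ← the mild bronchospasm.
A separate upstream branch: the ischemia episode ← the mild hypoxia exacerbation ← the mild acidosis exacerbation ← the mild hyperglycemia episode.
Each of those chain origins has no stated cause.

the mild bronchospasm, the mild hyperglycemia episode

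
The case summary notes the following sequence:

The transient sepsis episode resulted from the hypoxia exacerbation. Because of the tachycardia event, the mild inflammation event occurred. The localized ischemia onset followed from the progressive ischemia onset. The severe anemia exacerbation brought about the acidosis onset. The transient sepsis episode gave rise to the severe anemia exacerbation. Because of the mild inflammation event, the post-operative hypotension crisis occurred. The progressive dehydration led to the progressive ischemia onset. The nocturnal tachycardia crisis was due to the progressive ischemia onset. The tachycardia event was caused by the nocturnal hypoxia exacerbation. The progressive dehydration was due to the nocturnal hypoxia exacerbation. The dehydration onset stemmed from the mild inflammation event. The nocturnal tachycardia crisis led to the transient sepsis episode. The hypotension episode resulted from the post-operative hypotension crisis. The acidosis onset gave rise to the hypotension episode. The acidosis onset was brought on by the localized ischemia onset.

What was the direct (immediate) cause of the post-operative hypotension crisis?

the mild inflammation event

Upstream contributors include the nocturnal hypoxia exacerbation, the tachycardia event, but only the mild inflammation event feeds directly into the post-operative hypotension crisis.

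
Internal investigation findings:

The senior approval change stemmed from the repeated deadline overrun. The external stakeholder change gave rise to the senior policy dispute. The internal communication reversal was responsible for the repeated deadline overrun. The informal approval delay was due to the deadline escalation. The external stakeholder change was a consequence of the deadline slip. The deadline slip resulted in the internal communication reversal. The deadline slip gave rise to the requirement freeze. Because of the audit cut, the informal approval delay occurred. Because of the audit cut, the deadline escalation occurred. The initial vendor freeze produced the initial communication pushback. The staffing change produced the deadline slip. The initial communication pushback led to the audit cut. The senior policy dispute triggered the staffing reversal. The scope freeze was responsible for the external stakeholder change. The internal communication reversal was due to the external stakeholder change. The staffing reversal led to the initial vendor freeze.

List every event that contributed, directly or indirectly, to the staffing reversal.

Immediate cause of the staffing reversal: the senior policy dispute.
Further upstream: the staffing change, the deadline slip, the external stakeholder change, the scope freeze.

the deadline slip, the external stakeholder change, the scope freeze, the senior policy dispute, the staffing change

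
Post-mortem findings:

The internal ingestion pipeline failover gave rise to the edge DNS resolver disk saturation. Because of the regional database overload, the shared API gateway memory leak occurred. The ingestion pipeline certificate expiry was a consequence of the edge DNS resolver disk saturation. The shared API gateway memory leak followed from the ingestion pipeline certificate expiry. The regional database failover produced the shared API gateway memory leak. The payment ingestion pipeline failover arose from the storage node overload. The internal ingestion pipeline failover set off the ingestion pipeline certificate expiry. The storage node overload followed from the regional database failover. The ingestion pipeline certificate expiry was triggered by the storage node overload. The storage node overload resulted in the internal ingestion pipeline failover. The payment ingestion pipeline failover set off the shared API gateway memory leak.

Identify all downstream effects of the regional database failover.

Direct effects: the storage node overload, the shared API gateway memory leak.
2 steps out: the internal ingestion pipeline failover, the payment ingestion pipeline failover, the ingestion pipeline certificate expiry.
3 steps out: the edge DNS resolver disk saturation.
Not reachable from it: the regional database overload.

the edge DNS resolver disk saturation, the ingestion pipeline certificate expiry, the internal ingestion pipeline failover, the payment ingestion pipeline failover, the shared API gateway memory leak, the storage node overload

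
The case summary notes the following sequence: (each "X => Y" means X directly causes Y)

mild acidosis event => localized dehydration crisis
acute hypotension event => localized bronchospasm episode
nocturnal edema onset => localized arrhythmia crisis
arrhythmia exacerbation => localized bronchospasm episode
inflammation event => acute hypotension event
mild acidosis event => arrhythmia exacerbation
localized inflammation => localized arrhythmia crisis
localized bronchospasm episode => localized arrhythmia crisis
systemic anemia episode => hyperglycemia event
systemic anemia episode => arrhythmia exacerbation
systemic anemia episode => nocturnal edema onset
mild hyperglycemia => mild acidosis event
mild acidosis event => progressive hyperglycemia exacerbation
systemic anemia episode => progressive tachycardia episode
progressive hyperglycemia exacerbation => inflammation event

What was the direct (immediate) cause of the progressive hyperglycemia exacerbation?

the mild acidosis event

Upstream contributors include the mild hyperglycemia, but only the mild acidosis event feeds directly into the progressive hyperglycemia exacerbation.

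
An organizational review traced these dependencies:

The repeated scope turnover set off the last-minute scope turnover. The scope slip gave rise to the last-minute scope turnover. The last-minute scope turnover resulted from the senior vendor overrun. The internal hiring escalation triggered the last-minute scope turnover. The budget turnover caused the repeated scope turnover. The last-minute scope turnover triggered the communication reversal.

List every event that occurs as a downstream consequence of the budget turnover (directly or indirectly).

the communication reversal, the last-minute scope turnover, the repeated scope turnover

Direct effects: the repeated scope turnover.
2 steps out: the last-minute scope turnover.
3 steps out: the communication reversal.
Not reachable from it: the senior vendor overrun, the internal hiring escalation, the scope slip.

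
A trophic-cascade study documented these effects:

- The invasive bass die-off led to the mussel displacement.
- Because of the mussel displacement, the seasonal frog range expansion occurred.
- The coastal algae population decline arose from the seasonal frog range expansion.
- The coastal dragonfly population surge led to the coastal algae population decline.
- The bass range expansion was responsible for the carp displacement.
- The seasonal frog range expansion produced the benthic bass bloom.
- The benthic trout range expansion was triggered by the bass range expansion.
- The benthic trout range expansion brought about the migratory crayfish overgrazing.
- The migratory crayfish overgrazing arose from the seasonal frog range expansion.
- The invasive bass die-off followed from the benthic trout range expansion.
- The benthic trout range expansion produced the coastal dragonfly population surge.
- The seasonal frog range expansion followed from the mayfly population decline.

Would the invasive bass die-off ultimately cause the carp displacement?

The invasive bass die-off leads to the mussel displacement, the seasonal frog range expansion, the benthic bass bloom, the coastal algae population decline, the migratory crayfish overgrazing; the carp displacement is not among them.

No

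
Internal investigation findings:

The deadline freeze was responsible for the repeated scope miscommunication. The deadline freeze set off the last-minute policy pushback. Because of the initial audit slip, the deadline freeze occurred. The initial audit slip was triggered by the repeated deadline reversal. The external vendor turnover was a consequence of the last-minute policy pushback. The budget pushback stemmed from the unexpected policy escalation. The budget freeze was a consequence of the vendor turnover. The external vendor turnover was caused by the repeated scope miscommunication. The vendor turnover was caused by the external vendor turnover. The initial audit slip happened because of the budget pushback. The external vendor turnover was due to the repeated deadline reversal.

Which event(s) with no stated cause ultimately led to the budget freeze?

Tracing upstream from the budget freeze: the budget freeze ← the vendor turnover ← the external vendor turnover ← the repeated deadline reversal.
A separate upstream branch: the budget freeze ← the vendor turnover ← the external vendor turnover ← the repeated scope miscommunication ← the deadline freeze ← the initial audit slip ← the budget pushback ← the unexpected policy escalation.
Each of those chain origins has no stated cause.

the repeated deadline reversal, the unexpected policy escalation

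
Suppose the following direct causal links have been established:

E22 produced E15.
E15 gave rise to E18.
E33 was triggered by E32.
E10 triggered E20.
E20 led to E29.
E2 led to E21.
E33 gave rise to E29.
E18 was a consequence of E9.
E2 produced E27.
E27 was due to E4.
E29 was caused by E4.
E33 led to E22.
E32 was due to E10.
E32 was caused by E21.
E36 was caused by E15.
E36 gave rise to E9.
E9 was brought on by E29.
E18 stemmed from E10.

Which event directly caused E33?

Upstream contributors include E10, E2, E21, but only E32 feeds directly into E33.

E32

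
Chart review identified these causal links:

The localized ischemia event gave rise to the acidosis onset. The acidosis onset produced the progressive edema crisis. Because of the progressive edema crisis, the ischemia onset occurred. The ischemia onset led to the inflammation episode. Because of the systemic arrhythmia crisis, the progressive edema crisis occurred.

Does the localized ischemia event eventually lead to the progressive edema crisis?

There is a causal chain: the localized ischemia event → the acidosis onset → the progressive edema crisis.

Yes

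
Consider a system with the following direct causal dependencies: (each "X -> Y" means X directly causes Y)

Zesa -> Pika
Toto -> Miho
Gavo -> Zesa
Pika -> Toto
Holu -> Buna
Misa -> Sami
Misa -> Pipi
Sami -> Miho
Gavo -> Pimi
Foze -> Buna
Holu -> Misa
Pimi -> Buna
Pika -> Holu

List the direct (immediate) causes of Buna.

Upstream contributors include Gavo, Zesa, Pika, but only Foze, Holu, Pimi feed directly into Buna.

Foze, Holu, Pimi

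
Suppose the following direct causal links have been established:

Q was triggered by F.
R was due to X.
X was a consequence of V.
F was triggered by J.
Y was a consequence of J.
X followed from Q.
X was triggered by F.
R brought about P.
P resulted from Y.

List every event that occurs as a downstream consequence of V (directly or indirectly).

Direct effects: X.
2 steps out: R.
3 steps out: P.
Not reachable from it: J, F, Q, Y.

P, R, X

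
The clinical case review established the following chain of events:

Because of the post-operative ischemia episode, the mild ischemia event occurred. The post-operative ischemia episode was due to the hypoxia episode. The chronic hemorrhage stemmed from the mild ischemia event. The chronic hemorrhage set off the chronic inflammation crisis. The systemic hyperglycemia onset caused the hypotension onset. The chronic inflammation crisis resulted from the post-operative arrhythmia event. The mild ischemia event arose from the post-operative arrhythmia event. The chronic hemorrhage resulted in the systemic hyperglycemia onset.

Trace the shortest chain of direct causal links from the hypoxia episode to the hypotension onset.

the hypoxia episode → the post-operative ischemia episode
the post-operative ischemia episode → the mild ischemia event
the mild ischemia event → the chronic hemorrhage
the chronic hemorrhage → the systemic hyperglycemia onset
the systemic hyperglycemia onset → the hypotension onset
Length: 5 steps.

the hypoxia episode → the post-operative ischemia episode → the mild ischemia event → the chronic hemorrhage → the systemic hyperglycemia onset → the hypotension onset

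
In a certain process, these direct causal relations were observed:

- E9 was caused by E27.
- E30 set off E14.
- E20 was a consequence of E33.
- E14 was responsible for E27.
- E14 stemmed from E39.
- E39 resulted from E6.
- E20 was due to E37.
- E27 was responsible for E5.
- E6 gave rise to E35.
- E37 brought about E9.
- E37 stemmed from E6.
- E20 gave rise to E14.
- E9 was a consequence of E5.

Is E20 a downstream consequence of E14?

E14 leads to E27, E5, E9; E20 is not among them.

No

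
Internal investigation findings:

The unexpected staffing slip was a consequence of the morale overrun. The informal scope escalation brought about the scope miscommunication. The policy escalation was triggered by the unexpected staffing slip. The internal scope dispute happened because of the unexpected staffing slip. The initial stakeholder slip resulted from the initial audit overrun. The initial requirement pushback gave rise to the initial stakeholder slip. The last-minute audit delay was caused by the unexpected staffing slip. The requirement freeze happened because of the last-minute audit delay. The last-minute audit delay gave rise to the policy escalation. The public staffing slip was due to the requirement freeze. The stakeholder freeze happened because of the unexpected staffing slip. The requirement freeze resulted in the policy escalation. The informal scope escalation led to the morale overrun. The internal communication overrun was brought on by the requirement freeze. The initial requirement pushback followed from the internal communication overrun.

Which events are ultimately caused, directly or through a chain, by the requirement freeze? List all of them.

the initial requirement pushback, the initial stakeholder slip, the internal communication overrun, the policy escalation, the public staffing slip

Direct effects: the internal communication overrun, the policy escalation, the public staffing slip.
2 steps out: the initial requirement pushback.
3 steps out: the initial stakeholder slip.
Not reachable from it: the informal scope escalation, the morale overrun, the scope miscommunication, the unexpected staffing slip, the last-minute audit delay, the stakeholder freeze, the internal scope dispute, the initial audit overrun.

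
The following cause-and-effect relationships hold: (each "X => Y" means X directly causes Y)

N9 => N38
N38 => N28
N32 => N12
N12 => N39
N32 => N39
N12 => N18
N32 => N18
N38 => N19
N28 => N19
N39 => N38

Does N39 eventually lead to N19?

Yes

There is a causal chain: N39 → N38 → N19.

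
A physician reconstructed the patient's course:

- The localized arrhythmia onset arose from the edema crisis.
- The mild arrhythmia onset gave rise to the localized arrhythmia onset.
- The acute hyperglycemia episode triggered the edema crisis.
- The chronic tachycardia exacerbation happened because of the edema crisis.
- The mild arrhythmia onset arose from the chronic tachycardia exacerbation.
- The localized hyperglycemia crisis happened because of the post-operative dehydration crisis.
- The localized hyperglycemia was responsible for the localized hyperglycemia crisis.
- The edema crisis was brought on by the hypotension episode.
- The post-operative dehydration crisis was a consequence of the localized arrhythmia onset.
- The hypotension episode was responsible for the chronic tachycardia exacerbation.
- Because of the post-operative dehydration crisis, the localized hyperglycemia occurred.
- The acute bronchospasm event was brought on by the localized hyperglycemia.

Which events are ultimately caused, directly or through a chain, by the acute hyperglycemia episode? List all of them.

Direct effects: the edema crisis.
2 steps out: the chronic tachycardia exacerbation, the localized arrhythmia onset.
3 steps out: the mild arrhythmia onset, the post-operative dehydration crisis.
4 steps out: the localized hyperglycemia, the localized hyperglycemia crisis.
5 steps out: the acute bronchospasm event.
Not reachable from it: the hypotension episode.

the acute bronchospasm event, the chronic tachycardia exacerbation, the edema crisis, the localized arrhythmia onset, the localized hyperglycemia, the localized hyperglycemia crisis, the mild arrhythmia onset, the post-operative dehydration crisis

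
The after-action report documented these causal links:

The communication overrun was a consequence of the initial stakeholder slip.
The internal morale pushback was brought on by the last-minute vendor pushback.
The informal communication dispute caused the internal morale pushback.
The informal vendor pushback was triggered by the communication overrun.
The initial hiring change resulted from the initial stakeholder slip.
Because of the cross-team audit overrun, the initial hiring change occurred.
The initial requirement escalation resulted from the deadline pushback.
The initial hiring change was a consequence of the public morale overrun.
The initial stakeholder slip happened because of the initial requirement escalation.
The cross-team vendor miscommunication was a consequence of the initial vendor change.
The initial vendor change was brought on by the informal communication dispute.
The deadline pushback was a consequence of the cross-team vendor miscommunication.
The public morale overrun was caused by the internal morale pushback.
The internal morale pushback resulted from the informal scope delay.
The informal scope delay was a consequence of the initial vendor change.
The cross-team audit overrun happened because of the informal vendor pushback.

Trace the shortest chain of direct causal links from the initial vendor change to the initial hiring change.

the initial vendor change → the informal scope delay → the internal morale pushback → the public morale overrun → the initial hiring change

the initial vendor change → the informal scope delay
the informal scope delay → the internal morale pushback
the internal morale pushback → the public morale overrun
the public morale overrun → the initial hiring change
Length: 4 steps.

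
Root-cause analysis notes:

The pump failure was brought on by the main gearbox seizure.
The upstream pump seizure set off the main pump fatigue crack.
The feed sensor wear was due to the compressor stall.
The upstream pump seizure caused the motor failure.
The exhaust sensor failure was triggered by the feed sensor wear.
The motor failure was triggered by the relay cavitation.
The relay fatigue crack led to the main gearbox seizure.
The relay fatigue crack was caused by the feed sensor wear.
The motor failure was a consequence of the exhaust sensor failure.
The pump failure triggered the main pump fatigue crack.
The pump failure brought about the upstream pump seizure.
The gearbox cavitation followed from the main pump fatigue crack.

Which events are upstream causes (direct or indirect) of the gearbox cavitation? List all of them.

the compressor stall, the feed sensor wear, the main gearbox seizure, the main pump fatigue crack, the pump failure, the relay fatigue crack, the upstream pump seizure

Immediate cause of the gearbox cavitation: the main pump fatigue crack.
Further upstream: the compressor stall, the feed sensor wear, the relay fatigue crack, the main gearbox seizure, the pump failure, the upstream pump seizure.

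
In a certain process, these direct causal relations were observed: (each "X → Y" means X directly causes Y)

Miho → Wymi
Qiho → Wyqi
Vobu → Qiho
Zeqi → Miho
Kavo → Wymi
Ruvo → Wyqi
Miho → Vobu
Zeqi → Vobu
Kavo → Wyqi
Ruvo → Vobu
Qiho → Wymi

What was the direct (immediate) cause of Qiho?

Vobu

Upstream contributors include Zeqi, Ruvo, Miho, but only Vobu feeds directly into Qiho.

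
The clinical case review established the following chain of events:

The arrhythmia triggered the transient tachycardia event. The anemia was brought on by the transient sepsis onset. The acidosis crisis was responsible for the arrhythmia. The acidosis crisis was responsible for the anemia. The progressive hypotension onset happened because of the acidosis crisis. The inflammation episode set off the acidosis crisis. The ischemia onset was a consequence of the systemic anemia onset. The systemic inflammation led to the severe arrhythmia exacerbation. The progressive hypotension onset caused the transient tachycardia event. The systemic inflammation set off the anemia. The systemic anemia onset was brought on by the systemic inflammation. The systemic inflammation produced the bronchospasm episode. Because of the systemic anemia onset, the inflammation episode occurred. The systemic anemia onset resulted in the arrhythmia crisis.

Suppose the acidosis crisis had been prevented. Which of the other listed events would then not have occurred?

the arrhythmia, the progressive hypotension onset, the transient tachycardia event

Downstream of the acidosis crisis: the arrhythmia, the anemia, the progressive hypotension onset, the transient tachycardia event.
Of those, still caused via another path: the anemia.
The remainder have no surviving cause.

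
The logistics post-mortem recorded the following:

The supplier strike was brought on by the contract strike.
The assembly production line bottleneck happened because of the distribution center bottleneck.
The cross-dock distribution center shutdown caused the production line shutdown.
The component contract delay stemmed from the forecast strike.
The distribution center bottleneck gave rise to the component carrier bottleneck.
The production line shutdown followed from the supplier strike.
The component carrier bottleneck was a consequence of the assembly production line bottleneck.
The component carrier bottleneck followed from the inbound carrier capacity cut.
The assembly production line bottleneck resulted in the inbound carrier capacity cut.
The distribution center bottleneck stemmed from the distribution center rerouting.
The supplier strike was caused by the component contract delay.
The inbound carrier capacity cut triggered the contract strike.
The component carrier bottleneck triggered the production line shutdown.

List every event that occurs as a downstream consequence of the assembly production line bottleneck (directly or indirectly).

Direct effects: the inbound carrier capacity cut, the component carrier bottleneck.
2 steps out: the contract strike, the production line shutdown.
3 steps out: the supplier strike.
Not reachable from it: the distribution center rerouting, the distribution center bottleneck, the forecast strike, the component contract delay, the cross-dock distribution center shutdown.

the component carrier bottleneck, the contract strike, the inbound carrier capacity cut, the production line shutdown, the supplier strike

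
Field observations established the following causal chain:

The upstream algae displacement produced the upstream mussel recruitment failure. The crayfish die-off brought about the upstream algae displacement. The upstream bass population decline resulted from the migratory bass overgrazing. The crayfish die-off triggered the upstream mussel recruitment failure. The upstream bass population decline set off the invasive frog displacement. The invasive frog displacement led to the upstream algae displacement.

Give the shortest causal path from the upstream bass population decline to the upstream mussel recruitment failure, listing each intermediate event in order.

the upstream bass population decline → the invasive frog displacement → the upstream algae displacement → the upstream mussel recruitment failure

the upstream bass population decline → the invasive frog displacement
the invasive frog displacement → the upstream algae displacement
the upstream algae displacement → the upstream mussel recruitment failure
Length: 3 steps.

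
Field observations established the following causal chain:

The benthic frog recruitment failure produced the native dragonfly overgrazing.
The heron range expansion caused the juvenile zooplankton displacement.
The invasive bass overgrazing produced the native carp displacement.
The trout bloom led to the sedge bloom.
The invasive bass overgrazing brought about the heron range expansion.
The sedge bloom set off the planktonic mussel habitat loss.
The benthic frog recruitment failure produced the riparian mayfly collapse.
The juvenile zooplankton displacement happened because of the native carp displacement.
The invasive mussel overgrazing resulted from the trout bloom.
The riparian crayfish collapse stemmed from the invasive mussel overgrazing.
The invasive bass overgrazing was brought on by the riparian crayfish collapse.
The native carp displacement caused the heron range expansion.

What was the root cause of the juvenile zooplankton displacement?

the trout bloom

Tracing upstream from the juvenile zooplankton displacement: the juvenile zooplankton displacement ← the native carp displacement ← the invasive bass overgrazing ← the riparian crayfish collapse ← the invasive mussel overgrazing ← the trout bloom.
The trout bloom has no stated cause, so it is the root.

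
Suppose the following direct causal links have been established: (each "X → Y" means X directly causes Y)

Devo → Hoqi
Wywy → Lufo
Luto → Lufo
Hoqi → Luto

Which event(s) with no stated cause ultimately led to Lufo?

Tracing upstream from Lufo: Lufo ← Luto ← Hoqi ← Devo.
A separate upstream branch: Lufo ← Wywy.
Each of those chain origins has no stated cause.

Devo, Wywy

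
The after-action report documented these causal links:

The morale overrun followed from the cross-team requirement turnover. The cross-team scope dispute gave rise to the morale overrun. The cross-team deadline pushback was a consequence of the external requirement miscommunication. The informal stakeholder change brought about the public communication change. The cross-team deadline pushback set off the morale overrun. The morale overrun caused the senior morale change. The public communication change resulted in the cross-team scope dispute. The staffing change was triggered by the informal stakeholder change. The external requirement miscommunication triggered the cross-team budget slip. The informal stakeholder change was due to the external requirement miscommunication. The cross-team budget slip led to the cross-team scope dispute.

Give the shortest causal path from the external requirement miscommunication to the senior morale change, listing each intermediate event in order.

the external requirement miscommunication → the cross-team deadline pushback → the morale overrun → the senior morale change

the external requirement miscommunication → the cross-team deadline pushback
the cross-team deadline pushback → the morale overrun
the morale overrun → the senior morale change
Length: 3 steps.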